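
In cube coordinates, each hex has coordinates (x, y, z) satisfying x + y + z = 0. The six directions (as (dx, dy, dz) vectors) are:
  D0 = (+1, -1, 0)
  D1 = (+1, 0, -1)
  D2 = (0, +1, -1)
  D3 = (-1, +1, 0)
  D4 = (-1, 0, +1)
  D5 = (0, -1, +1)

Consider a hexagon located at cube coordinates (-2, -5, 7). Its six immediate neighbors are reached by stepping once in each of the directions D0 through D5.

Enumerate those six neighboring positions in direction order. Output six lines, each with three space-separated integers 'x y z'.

Answer: -1 -6 7
-1 -5 6
-2 -4 6
-3 -4 7
-3 -5 8
-2 -6 8

Derivation:
Center: (-2, -5, 7). Add each direction:
  D0: (-2, -5, 7) + (1, -1, 0) = (-1, -6, 7)
  D1: (-2, -5, 7) + (1, 0, -1) = (-1, -5, 6)
  D2: (-2, -5, 7) + (0, 1, -1) = (-2, -4, 6)
  D3: (-2, -5, 7) + (-1, 1, 0) = (-3, -4, 7)
  D4: (-2, -5, 7) + (-1, 0, 1) = (-3, -5, 8)
  D5: (-2, -5, 7) + (0, -1, 1) = (-2, -6, 8)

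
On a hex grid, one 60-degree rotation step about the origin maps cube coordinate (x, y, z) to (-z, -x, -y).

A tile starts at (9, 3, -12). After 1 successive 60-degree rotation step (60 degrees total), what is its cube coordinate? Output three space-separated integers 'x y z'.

Start: (9, 3, -12)
Step 1: (9, 3, -12) -> (-(-12), -(9), -(3)) = (12, -9, -3)

Answer: 12 -9 -3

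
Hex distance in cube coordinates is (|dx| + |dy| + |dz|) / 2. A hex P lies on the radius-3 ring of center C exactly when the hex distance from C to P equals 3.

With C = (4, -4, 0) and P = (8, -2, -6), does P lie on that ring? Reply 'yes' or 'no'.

Answer: no

Derivation:
|px - cx| = |8 - 4| = 4
|py - cy| = |-2 - (-4)| = 2
|pz - cz| = |-6 - 0| = 6
distance = (4+2+6)/2 = 12/2 = 6
radius = 3; distance != radius -> no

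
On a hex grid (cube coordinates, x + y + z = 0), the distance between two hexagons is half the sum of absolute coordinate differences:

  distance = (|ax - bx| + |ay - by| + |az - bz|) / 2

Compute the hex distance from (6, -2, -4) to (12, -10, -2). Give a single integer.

|ax - bx| = |6 - 12| = 6
|ay - by| = |-2 - (-10)| = 8
|az - bz| = |-4 - (-2)| = 2
distance = (6 + 8 + 2) / 2 = 16 / 2 = 8

Answer: 8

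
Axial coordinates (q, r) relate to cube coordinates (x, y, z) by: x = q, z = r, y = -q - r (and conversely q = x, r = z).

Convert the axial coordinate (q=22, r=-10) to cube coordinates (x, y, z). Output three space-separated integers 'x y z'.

x = q = 22
z = r = -10
y = -x - z = -(22) - (-10) = -12

Answer: 22 -12 -10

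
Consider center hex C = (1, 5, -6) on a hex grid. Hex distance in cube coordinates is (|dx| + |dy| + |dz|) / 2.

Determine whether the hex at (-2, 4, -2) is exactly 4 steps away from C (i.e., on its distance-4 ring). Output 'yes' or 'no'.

Answer: yes

Derivation:
|px - cx| = |-2 - 1| = 3
|py - cy| = |4 - 5| = 1
|pz - cz| = |-2 - (-6)| = 4
distance = (3+1+4)/2 = 8/2 = 4
radius = 4; distance == radius -> yes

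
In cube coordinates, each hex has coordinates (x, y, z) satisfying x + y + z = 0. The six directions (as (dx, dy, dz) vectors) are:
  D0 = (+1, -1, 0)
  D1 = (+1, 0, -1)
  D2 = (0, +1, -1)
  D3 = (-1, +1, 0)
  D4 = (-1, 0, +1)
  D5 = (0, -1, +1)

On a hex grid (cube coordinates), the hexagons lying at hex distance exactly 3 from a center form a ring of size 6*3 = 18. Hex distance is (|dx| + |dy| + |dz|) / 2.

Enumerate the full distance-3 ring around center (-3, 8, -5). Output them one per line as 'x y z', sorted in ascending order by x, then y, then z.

Walk ring at distance 3 from (-3, 8, -5):
Start at center + D4*3 = (-6, 8, -2)
  hex 0: (-6, 8, -2)
  hex 1: (-5, 7, -2)
  hex 2: (-4, 6, -2)
  hex 3: (-3, 5, -2)
  hex 4: (-2, 5, -3)
  hex 5: (-1, 5, -4)
  hex 6: (0, 5, -5)
  hex 7: (0, 6, -6)
  hex 8: (0, 7, -7)
  hex 9: (0, 8, -8)
  hex 10: (-1, 9, -8)
  hex 11: (-2, 10, -8)
  hex 12: (-3, 11, -8)
  hex 13: (-4, 11, -7)
  hex 14: (-5, 11, -6)
  hex 15: (-6, 11, -5)
  hex 16: (-6, 10, -4)
  hex 17: (-6, 9, -3)
Sorted: 18 hexes.

Answer: -6 8 -2
-6 9 -3
-6 10 -4
-6 11 -5
-5 7 -2
-5 11 -6
-4 6 -2
-4 11 -7
-3 5 -2
-3 11 -8
-2 5 -3
-2 10 -8
-1 5 -4
-1 9 -8
0 5 -5
0 6 -6
0 7 -7
0 8 -8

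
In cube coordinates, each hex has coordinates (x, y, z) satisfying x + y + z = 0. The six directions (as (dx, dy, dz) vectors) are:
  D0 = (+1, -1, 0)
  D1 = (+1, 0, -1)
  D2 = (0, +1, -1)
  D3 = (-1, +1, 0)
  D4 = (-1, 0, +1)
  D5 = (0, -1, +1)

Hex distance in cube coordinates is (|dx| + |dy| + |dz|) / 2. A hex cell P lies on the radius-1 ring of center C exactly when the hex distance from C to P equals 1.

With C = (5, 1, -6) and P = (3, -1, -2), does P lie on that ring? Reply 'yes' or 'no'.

|px - cx| = |3 - 5| = 2
|py - cy| = |-1 - 1| = 2
|pz - cz| = |-2 - (-6)| = 4
distance = (2+2+4)/2 = 8/2 = 4
radius = 1; distance != radius -> no

Answer: no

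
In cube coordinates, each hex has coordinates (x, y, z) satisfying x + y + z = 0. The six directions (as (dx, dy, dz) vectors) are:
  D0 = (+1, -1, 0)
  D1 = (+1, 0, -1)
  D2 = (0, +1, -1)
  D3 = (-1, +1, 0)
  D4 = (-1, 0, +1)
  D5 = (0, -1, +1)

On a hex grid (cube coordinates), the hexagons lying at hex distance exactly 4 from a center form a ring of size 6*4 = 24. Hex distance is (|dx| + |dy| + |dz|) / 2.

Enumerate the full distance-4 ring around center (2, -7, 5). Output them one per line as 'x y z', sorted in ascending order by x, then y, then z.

Walk ring at distance 4 from (2, -7, 5):
Start at center + D4*4 = (-2, -7, 9)
  hex 0: (-2, -7, 9)
  hex 1: (-1, -8, 9)
  hex 2: (0, -9, 9)
  hex 3: (1, -10, 9)
  hex 4: (2, -11, 9)
  hex 5: (3, -11, 8)
  hex 6: (4, -11, 7)
  hex 7: (5, -11, 6)
  hex 8: (6, -11, 5)
  hex 9: (6, -10, 4)
  hex 10: (6, -9, 3)
  hex 11: (6, -8, 2)
  hex 12: (6, -7, 1)
  hex 13: (5, -6, 1)
  hex 14: (4, -5, 1)
  hex 15: (3, -4, 1)
  hex 16: (2, -3, 1)
  hex 17: (1, -3, 2)
  hex 18: (0, -3, 3)
  hex 19: (-1, -3, 4)
  hex 20: (-2, -3, 5)
  hex 21: (-2, -4, 6)
  hex 22: (-2, -5, 7)
  hex 23: (-2, -6, 8)
Sorted: 24 hexes.

Answer: -2 -7 9
-2 -6 8
-2 -5 7
-2 -4 6
-2 -3 5
-1 -8 9
-1 -3 4
0 -9 9
0 -3 3
1 -10 9
1 -3 2
2 -11 9
2 -3 1
3 -11 8
3 -4 1
4 -11 7
4 -5 1
5 -11 6
5 -6 1
6 -11 5
6 -10 4
6 -9 3
6 -8 2
6 -7 1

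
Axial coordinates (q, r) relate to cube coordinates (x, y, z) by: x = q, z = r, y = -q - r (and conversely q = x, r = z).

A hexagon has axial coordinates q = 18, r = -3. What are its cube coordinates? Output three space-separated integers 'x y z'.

Answer: 18 -15 -3

Derivation:
x = q = 18
z = r = -3
y = -x - z = -(18) - (-3) = -15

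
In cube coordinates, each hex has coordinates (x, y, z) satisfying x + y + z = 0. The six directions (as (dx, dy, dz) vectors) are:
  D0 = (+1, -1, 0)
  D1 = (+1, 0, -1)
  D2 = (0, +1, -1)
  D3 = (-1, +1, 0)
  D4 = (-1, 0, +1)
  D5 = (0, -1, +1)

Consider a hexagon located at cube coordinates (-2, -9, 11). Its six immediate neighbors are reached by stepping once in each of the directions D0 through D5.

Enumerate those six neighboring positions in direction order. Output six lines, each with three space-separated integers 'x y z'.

Answer: -1 -10 11
-1 -9 10
-2 -8 10
-3 -8 11
-3 -9 12
-2 -10 12

Derivation:
Center: (-2, -9, 11). Add each direction:
  D0: (-2, -9, 11) + (1, -1, 0) = (-1, -10, 11)
  D1: (-2, -9, 11) + (1, 0, -1) = (-1, -9, 10)
  D2: (-2, -9, 11) + (0, 1, -1) = (-2, -8, 10)
  D3: (-2, -9, 11) + (-1, 1, 0) = (-3, -8, 11)
  D4: (-2, -9, 11) + (-1, 0, 1) = (-3, -9, 12)
  D5: (-2, -9, 11) + (0, -1, 1) = (-2, -10, 12)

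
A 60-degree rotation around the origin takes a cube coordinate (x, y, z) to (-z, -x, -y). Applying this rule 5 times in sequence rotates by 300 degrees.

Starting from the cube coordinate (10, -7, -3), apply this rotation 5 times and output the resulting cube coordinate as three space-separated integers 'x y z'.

Start: (10, -7, -3)
Step 1: (10, -7, -3) -> (-(-3), -(10), -(-7)) = (3, -10, 7)
Step 2: (3, -10, 7) -> (-(7), -(3), -(-10)) = (-7, -3, 10)
Step 3: (-7, -3, 10) -> (-(10), -(-7), -(-3)) = (-10, 7, 3)
Step 4: (-10, 7, 3) -> (-(3), -(-10), -(7)) = (-3, 10, -7)
Step 5: (-3, 10, -7) -> (-(-7), -(-3), -(10)) = (7, 3, -10)

Answer: 7 3 -10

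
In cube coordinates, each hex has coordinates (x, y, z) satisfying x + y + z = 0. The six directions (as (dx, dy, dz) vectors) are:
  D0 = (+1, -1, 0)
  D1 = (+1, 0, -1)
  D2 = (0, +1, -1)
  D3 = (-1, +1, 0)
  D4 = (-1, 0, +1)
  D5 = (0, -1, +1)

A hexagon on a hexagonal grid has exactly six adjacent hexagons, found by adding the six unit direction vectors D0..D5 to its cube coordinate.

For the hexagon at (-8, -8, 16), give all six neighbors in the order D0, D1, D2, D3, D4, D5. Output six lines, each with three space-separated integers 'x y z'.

Answer: -7 -9 16
-7 -8 15
-8 -7 15
-9 -7 16
-9 -8 17
-8 -9 17

Derivation:
Center: (-8, -8, 16). Add each direction:
  D0: (-8, -8, 16) + (1, -1, 0) = (-7, -9, 16)
  D1: (-8, -8, 16) + (1, 0, -1) = (-7, -8, 15)
  D2: (-8, -8, 16) + (0, 1, -1) = (-8, -7, 15)
  D3: (-8, -8, 16) + (-1, 1, 0) = (-9, -7, 16)
  D4: (-8, -8, 16) + (-1, 0, 1) = (-9, -8, 17)
  D5: (-8, -8, 16) + (0, -1, 1) = (-8, -9, 17)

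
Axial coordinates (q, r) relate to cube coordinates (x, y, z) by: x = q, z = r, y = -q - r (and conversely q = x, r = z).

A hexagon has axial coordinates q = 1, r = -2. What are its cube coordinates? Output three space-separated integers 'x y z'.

x = q = 1
z = r = -2
y = -x - z = -(1) - (-2) = 1

Answer: 1 1 -2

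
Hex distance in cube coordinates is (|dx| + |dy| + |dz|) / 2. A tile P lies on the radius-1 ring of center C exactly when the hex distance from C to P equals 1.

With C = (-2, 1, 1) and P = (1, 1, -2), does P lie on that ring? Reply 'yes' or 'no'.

Answer: no

Derivation:
|px - cx| = |1 - (-2)| = 3
|py - cy| = |1 - 1| = 0
|pz - cz| = |-2 - 1| = 3
distance = (3+0+3)/2 = 6/2 = 3
radius = 1; distance != radius -> no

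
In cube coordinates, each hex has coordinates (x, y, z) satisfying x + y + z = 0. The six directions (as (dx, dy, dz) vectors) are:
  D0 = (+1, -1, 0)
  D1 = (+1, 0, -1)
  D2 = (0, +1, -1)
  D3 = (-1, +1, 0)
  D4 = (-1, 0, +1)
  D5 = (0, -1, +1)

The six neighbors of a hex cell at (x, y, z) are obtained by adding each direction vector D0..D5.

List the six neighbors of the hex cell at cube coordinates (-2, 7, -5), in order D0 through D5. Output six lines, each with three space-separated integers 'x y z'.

Answer: -1 6 -5
-1 7 -6
-2 8 -6
-3 8 -5
-3 7 -4
-2 6 -4

Derivation:
Center: (-2, 7, -5). Add each direction:
  D0: (-2, 7, -5) + (1, -1, 0) = (-1, 6, -5)
  D1: (-2, 7, -5) + (1, 0, -1) = (-1, 7, -6)
  D2: (-2, 7, -5) + (0, 1, -1) = (-2, 8, -6)
  D3: (-2, 7, -5) + (-1, 1, 0) = (-3, 8, -5)
  D4: (-2, 7, -5) + (-1, 0, 1) = (-3, 7, -4)
  D5: (-2, 7, -5) + (0, -1, 1) = (-2, 6, -4)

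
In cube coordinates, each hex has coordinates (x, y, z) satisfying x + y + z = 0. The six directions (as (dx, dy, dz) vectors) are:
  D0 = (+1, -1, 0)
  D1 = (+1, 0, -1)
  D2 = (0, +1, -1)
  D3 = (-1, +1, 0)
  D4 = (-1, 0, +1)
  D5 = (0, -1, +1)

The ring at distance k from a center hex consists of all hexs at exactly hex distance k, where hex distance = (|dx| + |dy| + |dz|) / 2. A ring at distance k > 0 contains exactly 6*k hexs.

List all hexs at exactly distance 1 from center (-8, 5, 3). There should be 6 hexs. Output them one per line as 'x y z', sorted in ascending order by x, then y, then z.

Answer: -9 5 4
-9 6 3
-8 4 4
-8 6 2
-7 4 3
-7 5 2

Derivation:
Walk ring at distance 1 from (-8, 5, 3):
Start at center + D4*1 = (-9, 5, 4)
  hex 0: (-9, 5, 4)
  hex 1: (-8, 4, 4)
  hex 2: (-7, 4, 3)
  hex 3: (-7, 5, 2)
  hex 4: (-8, 6, 2)
  hex 5: (-9, 6, 3)
Sorted: 6 hexes.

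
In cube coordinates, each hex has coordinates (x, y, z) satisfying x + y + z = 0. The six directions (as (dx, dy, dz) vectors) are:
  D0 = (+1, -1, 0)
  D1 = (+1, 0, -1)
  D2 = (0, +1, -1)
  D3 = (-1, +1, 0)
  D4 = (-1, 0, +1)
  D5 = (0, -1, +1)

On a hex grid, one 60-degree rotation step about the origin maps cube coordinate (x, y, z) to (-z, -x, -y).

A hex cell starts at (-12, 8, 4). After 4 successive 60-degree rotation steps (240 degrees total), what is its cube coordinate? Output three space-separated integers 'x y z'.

Start: (-12, 8, 4)
Step 1: (-12, 8, 4) -> (-(4), -(-12), -(8)) = (-4, 12, -8)
Step 2: (-4, 12, -8) -> (-(-8), -(-4), -(12)) = (8, 4, -12)
Step 3: (8, 4, -12) -> (-(-12), -(8), -(4)) = (12, -8, -4)
Step 4: (12, -8, -4) -> (-(-4), -(12), -(-8)) = (4, -12, 8)

Answer: 4 -12 8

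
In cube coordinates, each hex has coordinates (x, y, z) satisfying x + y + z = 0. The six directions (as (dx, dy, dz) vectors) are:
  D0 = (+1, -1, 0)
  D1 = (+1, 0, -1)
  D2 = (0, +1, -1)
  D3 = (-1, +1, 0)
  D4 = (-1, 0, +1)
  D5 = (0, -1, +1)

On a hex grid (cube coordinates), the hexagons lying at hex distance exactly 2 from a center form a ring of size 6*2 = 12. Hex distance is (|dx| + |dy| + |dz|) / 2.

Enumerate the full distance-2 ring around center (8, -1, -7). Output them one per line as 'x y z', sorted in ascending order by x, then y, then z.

Walk ring at distance 2 from (8, -1, -7):
Start at center + D4*2 = (6, -1, -5)
  hex 0: (6, -1, -5)
  hex 1: (7, -2, -5)
  hex 2: (8, -3, -5)
  hex 3: (9, -3, -6)
  hex 4: (10, -3, -7)
  hex 5: (10, -2, -8)
  hex 6: (10, -1, -9)
  hex 7: (9, 0, -9)
  hex 8: (8, 1, -9)
  hex 9: (7, 1, -8)
  hex 10: (6, 1, -7)
  hex 11: (6, 0, -6)
Sorted: 12 hexes.

Answer: 6 -1 -5
6 0 -6
6 1 -7
7 -2 -5
7 1 -8
8 -3 -5
8 1 -9
9 -3 -6
9 0 -9
10 -3 -7
10 -2 -8
10 -1 -9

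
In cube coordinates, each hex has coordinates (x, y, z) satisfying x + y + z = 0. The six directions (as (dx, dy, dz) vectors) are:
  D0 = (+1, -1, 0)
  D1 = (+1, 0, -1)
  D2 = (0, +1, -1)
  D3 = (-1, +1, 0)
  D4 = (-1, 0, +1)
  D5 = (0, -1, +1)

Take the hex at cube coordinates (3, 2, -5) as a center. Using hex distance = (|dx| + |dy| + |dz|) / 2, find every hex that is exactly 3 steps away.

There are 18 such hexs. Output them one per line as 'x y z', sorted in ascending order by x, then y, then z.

Answer: 0 2 -2
0 3 -3
0 4 -4
0 5 -5
1 1 -2
1 5 -6
2 0 -2
2 5 -7
3 -1 -2
3 5 -8
4 -1 -3
4 4 -8
5 -1 -4
5 3 -8
6 -1 -5
6 0 -6
6 1 -7
6 2 -8

Derivation:
Walk ring at distance 3 from (3, 2, -5):
Start at center + D4*3 = (0, 2, -2)
  hex 0: (0, 2, -2)
  hex 1: (1, 1, -2)
  hex 2: (2, 0, -2)
  hex 3: (3, -1, -2)
  hex 4: (4, -1, -3)
  hex 5: (5, -1, -4)
  hex 6: (6, -1, -5)
  hex 7: (6, 0, -6)
  hex 8: (6, 1, -7)
  hex 9: (6, 2, -8)
  hex 10: (5, 3, -8)
  hex 11: (4, 4, -8)
  hex 12: (3, 5, -8)
  hex 13: (2, 5, -7)
  hex 14: (1, 5, -6)
  hex 15: (0, 5, -5)
  hex 16: (0, 4, -4)
  hex 17: (0, 3, -3)
Sorted: 18 hexes.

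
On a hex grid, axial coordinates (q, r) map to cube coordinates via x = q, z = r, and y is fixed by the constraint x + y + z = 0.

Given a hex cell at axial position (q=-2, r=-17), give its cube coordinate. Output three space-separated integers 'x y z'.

x = q = -2
z = r = -17
y = -x - z = -(-2) - (-17) = 19

Answer: -2 19 -17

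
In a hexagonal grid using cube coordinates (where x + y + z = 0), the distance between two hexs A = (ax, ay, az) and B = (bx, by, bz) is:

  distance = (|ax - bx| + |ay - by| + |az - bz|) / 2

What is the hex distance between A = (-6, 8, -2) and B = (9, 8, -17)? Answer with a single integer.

Answer: 15

Derivation:
|ax - bx| = |-6 - 9| = 15
|ay - by| = |8 - 8| = 0
|az - bz| = |-2 - (-17)| = 15
distance = (15 + 0 + 15) / 2 = 30 / 2 = 15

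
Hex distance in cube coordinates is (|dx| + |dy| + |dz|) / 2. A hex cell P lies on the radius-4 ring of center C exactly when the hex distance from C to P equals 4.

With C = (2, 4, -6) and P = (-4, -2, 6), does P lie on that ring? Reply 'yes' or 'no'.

Answer: no

Derivation:
|px - cx| = |-4 - 2| = 6
|py - cy| = |-2 - 4| = 6
|pz - cz| = |6 - (-6)| = 12
distance = (6+6+12)/2 = 24/2 = 12
radius = 4; distance != radius -> no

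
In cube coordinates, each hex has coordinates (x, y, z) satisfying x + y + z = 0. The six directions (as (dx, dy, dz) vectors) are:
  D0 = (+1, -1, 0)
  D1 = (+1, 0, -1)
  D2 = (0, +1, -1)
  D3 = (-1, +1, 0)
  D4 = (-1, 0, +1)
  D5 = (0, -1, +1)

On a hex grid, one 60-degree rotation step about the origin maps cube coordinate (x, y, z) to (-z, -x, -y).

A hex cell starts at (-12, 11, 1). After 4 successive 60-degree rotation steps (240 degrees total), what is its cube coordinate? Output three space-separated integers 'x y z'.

Start: (-12, 11, 1)
Step 1: (-12, 11, 1) -> (-(1), -(-12), -(11)) = (-1, 12, -11)
Step 2: (-1, 12, -11) -> (-(-11), -(-1), -(12)) = (11, 1, -12)
Step 3: (11, 1, -12) -> (-(-12), -(11), -(1)) = (12, -11, -1)
Step 4: (12, -11, -1) -> (-(-1), -(12), -(-11)) = (1, -12, 11)

Answer: 1 -12 11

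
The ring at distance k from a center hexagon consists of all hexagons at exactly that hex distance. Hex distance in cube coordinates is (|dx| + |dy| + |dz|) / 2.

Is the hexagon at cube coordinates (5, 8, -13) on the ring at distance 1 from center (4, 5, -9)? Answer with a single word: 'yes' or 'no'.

|px - cx| = |5 - 4| = 1
|py - cy| = |8 - 5| = 3
|pz - cz| = |-13 - (-9)| = 4
distance = (1+3+4)/2 = 8/2 = 4
radius = 1; distance != radius -> no

Answer: no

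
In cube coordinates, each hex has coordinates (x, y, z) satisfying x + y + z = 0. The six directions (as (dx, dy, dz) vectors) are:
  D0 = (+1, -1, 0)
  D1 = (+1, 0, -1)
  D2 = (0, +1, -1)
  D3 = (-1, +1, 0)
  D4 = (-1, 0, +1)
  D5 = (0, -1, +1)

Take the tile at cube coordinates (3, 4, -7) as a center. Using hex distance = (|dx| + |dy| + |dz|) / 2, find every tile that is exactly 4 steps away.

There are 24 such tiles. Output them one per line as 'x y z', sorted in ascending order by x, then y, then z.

Walk ring at distance 4 from (3, 4, -7):
Start at center + D4*4 = (-1, 4, -3)
  hex 0: (-1, 4, -3)
  hex 1: (0, 3, -3)
  hex 2: (1, 2, -3)
  hex 3: (2, 1, -3)
  hex 4: (3, 0, -3)
  hex 5: (4, 0, -4)
  hex 6: (5, 0, -5)
  hex 7: (6, 0, -6)
  hex 8: (7, 0, -7)
  hex 9: (7, 1, -8)
  hex 10: (7, 2, -9)
  hex 11: (7, 3, -10)
  hex 12: (7, 4, -11)
  hex 13: (6, 5, -11)
  hex 14: (5, 6, -11)
  hex 15: (4, 7, -11)
  hex 16: (3, 8, -11)
  hex 17: (2, 8, -10)
  hex 18: (1, 8, -9)
  hex 19: (0, 8, -8)
  hex 20: (-1, 8, -7)
  hex 21: (-1, 7, -6)
  hex 22: (-1, 6, -5)
  hex 23: (-1, 5, -4)
Sorted: 24 hexes.

Answer: -1 4 -3
-1 5 -4
-1 6 -5
-1 7 -6
-1 8 -7
0 3 -3
0 8 -8
1 2 -3
1 8 -9
2 1 -3
2 8 -10
3 0 -3
3 8 -11
4 0 -4
4 7 -11
5 0 -5
5 6 -11
6 0 -6
6 5 -11
7 0 -7
7 1 -8
7 2 -9
7 3 -10
7 4 -11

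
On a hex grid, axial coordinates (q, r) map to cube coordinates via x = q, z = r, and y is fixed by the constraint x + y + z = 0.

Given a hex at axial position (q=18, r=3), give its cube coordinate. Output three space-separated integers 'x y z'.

x = q = 18
z = r = 3
y = -x - z = -(18) - (3) = -21

Answer: 18 -21 3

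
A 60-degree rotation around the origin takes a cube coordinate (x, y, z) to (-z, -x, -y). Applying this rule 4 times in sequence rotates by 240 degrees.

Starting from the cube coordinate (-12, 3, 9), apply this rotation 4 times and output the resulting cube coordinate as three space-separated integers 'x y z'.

Answer: 9 -12 3

Derivation:
Start: (-12, 3, 9)
Step 1: (-12, 3, 9) -> (-(9), -(-12), -(3)) = (-9, 12, -3)
Step 2: (-9, 12, -3) -> (-(-3), -(-9), -(12)) = (3, 9, -12)
Step 3: (3, 9, -12) -> (-(-12), -(3), -(9)) = (12, -3, -9)
Step 4: (12, -3, -9) -> (-(-9), -(12), -(-3)) = (9, -12, 3)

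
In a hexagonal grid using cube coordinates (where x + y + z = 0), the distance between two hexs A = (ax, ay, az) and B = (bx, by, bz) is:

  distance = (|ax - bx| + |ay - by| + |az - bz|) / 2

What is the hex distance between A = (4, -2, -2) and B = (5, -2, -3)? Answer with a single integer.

Answer: 1

Derivation:
|ax - bx| = |4 - 5| = 1
|ay - by| = |-2 - (-2)| = 0
|az - bz| = |-2 - (-3)| = 1
distance = (1 + 0 + 1) / 2 = 2 / 2 = 1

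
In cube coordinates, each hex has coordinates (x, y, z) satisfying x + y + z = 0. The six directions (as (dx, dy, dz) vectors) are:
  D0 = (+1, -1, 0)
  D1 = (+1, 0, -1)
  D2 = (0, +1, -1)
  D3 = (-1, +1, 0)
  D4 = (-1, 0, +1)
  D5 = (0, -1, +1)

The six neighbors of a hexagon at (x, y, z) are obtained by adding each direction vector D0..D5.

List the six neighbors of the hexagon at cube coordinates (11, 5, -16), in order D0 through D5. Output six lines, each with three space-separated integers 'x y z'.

Answer: 12 4 -16
12 5 -17
11 6 -17
10 6 -16
10 5 -15
11 4 -15

Derivation:
Center: (11, 5, -16). Add each direction:
  D0: (11, 5, -16) + (1, -1, 0) = (12, 4, -16)
  D1: (11, 5, -16) + (1, 0, -1) = (12, 5, -17)
  D2: (11, 5, -16) + (0, 1, -1) = (11, 6, -17)
  D3: (11, 5, -16) + (-1, 1, 0) = (10, 6, -16)
  D4: (11, 5, -16) + (-1, 0, 1) = (10, 5, -15)
  D5: (11, 5, -16) + (0, -1, 1) = (11, 4, -15)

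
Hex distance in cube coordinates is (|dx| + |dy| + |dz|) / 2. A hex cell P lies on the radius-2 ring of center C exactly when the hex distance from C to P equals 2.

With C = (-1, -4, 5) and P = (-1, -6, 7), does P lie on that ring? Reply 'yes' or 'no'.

|px - cx| = |-1 - (-1)| = 0
|py - cy| = |-6 - (-4)| = 2
|pz - cz| = |7 - 5| = 2
distance = (0+2+2)/2 = 4/2 = 2
radius = 2; distance == radius -> yes

Answer: yes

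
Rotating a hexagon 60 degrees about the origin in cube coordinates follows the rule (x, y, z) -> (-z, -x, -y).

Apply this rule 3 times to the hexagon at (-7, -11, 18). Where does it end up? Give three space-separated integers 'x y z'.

Answer: 7 11 -18

Derivation:
Start: (-7, -11, 18)
Step 1: (-7, -11, 18) -> (-(18), -(-7), -(-11)) = (-18, 7, 11)
Step 2: (-18, 7, 11) -> (-(11), -(-18), -(7)) = (-11, 18, -7)
Step 3: (-11, 18, -7) -> (-(-7), -(-11), -(18)) = (7, 11, -18)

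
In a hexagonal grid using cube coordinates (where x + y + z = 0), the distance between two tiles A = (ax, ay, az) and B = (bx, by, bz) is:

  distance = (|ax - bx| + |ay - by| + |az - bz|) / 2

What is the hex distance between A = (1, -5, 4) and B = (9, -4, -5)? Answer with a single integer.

|ax - bx| = |1 - 9| = 8
|ay - by| = |-5 - (-4)| = 1
|az - bz| = |4 - (-5)| = 9
distance = (8 + 1 + 9) / 2 = 18 / 2 = 9

Answer: 9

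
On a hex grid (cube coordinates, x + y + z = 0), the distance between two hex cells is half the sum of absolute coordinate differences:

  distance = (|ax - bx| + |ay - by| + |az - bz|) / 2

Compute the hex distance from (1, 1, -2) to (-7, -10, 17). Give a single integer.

|ax - bx| = |1 - (-7)| = 8
|ay - by| = |1 - (-10)| = 11
|az - bz| = |-2 - 17| = 19
distance = (8 + 11 + 19) / 2 = 38 / 2 = 19

Answer: 19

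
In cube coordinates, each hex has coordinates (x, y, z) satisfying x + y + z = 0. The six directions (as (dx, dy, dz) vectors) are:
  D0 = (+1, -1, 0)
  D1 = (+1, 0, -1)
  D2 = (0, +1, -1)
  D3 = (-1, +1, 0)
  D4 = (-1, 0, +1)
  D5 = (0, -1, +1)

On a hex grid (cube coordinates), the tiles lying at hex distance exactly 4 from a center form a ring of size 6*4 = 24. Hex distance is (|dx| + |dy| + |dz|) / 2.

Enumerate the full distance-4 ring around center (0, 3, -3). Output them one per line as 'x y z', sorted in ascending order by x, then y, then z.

Walk ring at distance 4 from (0, 3, -3):
Start at center + D4*4 = (-4, 3, 1)
  hex 0: (-4, 3, 1)
  hex 1: (-3, 2, 1)
  hex 2: (-2, 1, 1)
  hex 3: (-1, 0, 1)
  hex 4: (0, -1, 1)
  hex 5: (1, -1, 0)
  hex 6: (2, -1, -1)
  hex 7: (3, -1, -2)
  hex 8: (4, -1, -3)
  hex 9: (4, 0, -4)
  hex 10: (4, 1, -5)
  hex 11: (4, 2, -6)
  hex 12: (4, 3, -7)
  hex 13: (3, 4, -7)
  hex 14: (2, 5, -7)
  hex 15: (1, 6, -7)
  hex 16: (0, 7, -7)
  hex 17: (-1, 7, -6)
  hex 18: (-2, 7, -5)
  hex 19: (-3, 7, -4)
  hex 20: (-4, 7, -3)
  hex 21: (-4, 6, -2)
  hex 22: (-4, 5, -1)
  hex 23: (-4, 4, 0)
Sorted: 24 hexes.

Answer: -4 3 1
-4 4 0
-4 5 -1
-4 6 -2
-4 7 -3
-3 2 1
-3 7 -4
-2 1 1
-2 7 -5
-1 0 1
-1 7 -6
0 -1 1
0 7 -7
1 -1 0
1 6 -7
2 -1 -1
2 5 -7
3 -1 -2
3 4 -7
4 -1 -3
4 0 -4
4 1 -5
4 2 -6
4 3 -7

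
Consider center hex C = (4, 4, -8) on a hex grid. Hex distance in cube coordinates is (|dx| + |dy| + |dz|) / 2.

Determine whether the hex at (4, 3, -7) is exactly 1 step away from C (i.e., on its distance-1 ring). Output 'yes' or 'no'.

|px - cx| = |4 - 4| = 0
|py - cy| = |3 - 4| = 1
|pz - cz| = |-7 - (-8)| = 1
distance = (0+1+1)/2 = 2/2 = 1
radius = 1; distance == radius -> yes

Answer: yes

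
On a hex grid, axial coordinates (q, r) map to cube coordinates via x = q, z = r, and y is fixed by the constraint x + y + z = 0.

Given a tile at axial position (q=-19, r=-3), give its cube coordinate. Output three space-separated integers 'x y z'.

x = q = -19
z = r = -3
y = -x - z = -(-19) - (-3) = 22

Answer: -19 22 -3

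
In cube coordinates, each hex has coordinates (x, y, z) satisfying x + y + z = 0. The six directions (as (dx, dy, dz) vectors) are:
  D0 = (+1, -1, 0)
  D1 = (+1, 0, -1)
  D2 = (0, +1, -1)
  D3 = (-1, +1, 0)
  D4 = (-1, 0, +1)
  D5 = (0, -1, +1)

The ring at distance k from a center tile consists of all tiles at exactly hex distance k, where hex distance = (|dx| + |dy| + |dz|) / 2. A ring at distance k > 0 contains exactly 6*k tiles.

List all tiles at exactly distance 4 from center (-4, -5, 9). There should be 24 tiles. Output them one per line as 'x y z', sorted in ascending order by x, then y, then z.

Walk ring at distance 4 from (-4, -5, 9):
Start at center + D4*4 = (-8, -5, 13)
  hex 0: (-8, -5, 13)
  hex 1: (-7, -6, 13)
  hex 2: (-6, -7, 13)
  hex 3: (-5, -8, 13)
  hex 4: (-4, -9, 13)
  hex 5: (-3, -9, 12)
  hex 6: (-2, -9, 11)
  hex 7: (-1, -9, 10)
  hex 8: (0, -9, 9)
  hex 9: (0, -8, 8)
  hex 10: (0, -7, 7)
  hex 11: (0, -6, 6)
  hex 12: (0, -5, 5)
  hex 13: (-1, -4, 5)
  hex 14: (-2, -3, 5)
  hex 15: (-3, -2, 5)
  hex 16: (-4, -1, 5)
  hex 17: (-5, -1, 6)
  hex 18: (-6, -1, 7)
  hex 19: (-7, -1, 8)
  hex 20: (-8, -1, 9)
  hex 21: (-8, -2, 10)
  hex 22: (-8, -3, 11)
  hex 23: (-8, -4, 12)
Sorted: 24 hexes.

Answer: -8 -5 13
-8 -4 12
-8 -3 11
-8 -2 10
-8 -1 9
-7 -6 13
-7 -1 8
-6 -7 13
-6 -1 7
-5 -8 13
-5 -1 6
-4 -9 13
-4 -1 5
-3 -9 12
-3 -2 5
-2 -9 11
-2 -3 5
-1 -9 10
-1 -4 5
0 -9 9
0 -8 8
0 -7 7
0 -6 6
0 -5 5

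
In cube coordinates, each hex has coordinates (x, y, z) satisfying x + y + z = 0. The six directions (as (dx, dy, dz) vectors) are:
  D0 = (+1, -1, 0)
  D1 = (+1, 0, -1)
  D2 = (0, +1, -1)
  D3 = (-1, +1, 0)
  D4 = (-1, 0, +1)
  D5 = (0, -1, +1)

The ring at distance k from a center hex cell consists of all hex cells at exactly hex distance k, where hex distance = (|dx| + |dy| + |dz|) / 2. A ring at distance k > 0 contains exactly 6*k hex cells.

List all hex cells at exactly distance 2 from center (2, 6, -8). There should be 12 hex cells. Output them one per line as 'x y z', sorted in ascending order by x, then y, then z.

Walk ring at distance 2 from (2, 6, -8):
Start at center + D4*2 = (0, 6, -6)
  hex 0: (0, 6, -6)
  hex 1: (1, 5, -6)
  hex 2: (2, 4, -6)
  hex 3: (3, 4, -7)
  hex 4: (4, 4, -8)
  hex 5: (4, 5, -9)
  hex 6: (4, 6, -10)
  hex 7: (3, 7, -10)
  hex 8: (2, 8, -10)
  hex 9: (1, 8, -9)
  hex 10: (0, 8, -8)
  hex 11: (0, 7, -7)
Sorted: 12 hexes.

Answer: 0 6 -6
0 7 -7
0 8 -8
1 5 -6
1 8 -9
2 4 -6
2 8 -10
3 4 -7
3 7 -10
4 4 -8
4 5 -9
4 6 -10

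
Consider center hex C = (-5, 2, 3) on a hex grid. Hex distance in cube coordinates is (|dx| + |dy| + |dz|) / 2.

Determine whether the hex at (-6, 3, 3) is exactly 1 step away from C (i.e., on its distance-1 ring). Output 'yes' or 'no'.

Answer: yes

Derivation:
|px - cx| = |-6 - (-5)| = 1
|py - cy| = |3 - 2| = 1
|pz - cz| = |3 - 3| = 0
distance = (1+1+0)/2 = 2/2 = 1
radius = 1; distance == radius -> yes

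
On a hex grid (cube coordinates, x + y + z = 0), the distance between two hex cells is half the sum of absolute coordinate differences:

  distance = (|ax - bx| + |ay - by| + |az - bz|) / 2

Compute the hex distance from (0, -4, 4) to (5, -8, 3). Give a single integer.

|ax - bx| = |0 - 5| = 5
|ay - by| = |-4 - (-8)| = 4
|az - bz| = |4 - 3| = 1
distance = (5 + 4 + 1) / 2 = 10 / 2 = 5

Answer: 5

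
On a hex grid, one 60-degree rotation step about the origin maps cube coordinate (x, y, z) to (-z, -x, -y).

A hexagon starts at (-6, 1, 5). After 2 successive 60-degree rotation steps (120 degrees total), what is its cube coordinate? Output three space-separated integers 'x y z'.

Start: (-6, 1, 5)
Step 1: (-6, 1, 5) -> (-(5), -(-6), -(1)) = (-5, 6, -1)
Step 2: (-5, 6, -1) -> (-(-1), -(-5), -(6)) = (1, 5, -6)

Answer: 1 5 -6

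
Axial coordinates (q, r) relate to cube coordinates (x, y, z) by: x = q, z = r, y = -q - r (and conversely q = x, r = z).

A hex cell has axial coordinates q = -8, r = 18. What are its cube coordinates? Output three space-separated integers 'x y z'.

x = q = -8
z = r = 18
y = -x - z = -(-8) - (18) = -10

Answer: -8 -10 18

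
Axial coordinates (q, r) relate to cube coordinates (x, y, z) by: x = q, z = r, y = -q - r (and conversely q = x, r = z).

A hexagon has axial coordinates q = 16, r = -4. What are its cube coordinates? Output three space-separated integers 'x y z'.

Answer: 16 -12 -4

Derivation:
x = q = 16
z = r = -4
y = -x - z = -(16) - (-4) = -12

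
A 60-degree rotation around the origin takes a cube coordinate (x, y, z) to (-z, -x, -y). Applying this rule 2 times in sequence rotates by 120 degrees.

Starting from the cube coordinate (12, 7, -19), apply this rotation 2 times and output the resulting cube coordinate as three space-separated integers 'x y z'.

Start: (12, 7, -19)
Step 1: (12, 7, -19) -> (-(-19), -(12), -(7)) = (19, -12, -7)
Step 2: (19, -12, -7) -> (-(-7), -(19), -(-12)) = (7, -19, 12)

Answer: 7 -19 12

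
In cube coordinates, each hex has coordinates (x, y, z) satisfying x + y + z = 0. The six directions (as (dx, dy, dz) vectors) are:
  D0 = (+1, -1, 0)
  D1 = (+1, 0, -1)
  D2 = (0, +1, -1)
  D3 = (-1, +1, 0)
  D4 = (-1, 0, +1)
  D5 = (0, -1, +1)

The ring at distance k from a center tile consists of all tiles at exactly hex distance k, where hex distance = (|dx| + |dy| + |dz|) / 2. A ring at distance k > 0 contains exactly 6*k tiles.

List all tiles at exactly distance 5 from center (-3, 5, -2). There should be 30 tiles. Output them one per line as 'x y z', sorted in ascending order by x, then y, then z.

Answer: -8 5 3
-8 6 2
-8 7 1
-8 8 0
-8 9 -1
-8 10 -2
-7 4 3
-7 10 -3
-6 3 3
-6 10 -4
-5 2 3
-5 10 -5
-4 1 3
-4 10 -6
-3 0 3
-3 10 -7
-2 0 2
-2 9 -7
-1 0 1
-1 8 -7
0 0 0
0 7 -7
1 0 -1
1 6 -7
2 0 -2
2 1 -3
2 2 -4
2 3 -5
2 4 -6
2 5 -7

Derivation:
Walk ring at distance 5 from (-3, 5, -2):
Start at center + D4*5 = (-8, 5, 3)
  hex 0: (-8, 5, 3)
  hex 1: (-7, 4, 3)
  hex 2: (-6, 3, 3)
  hex 3: (-5, 2, 3)
  hex 4: (-4, 1, 3)
  hex 5: (-3, 0, 3)
  hex 6: (-2, 0, 2)
  hex 7: (-1, 0, 1)
  hex 8: (0, 0, 0)
  hex 9: (1, 0, -1)
  hex 10: (2, 0, -2)
  hex 11: (2, 1, -3)
  hex 12: (2, 2, -4)
  hex 13: (2, 3, -5)
  hex 14: (2, 4, -6)
  hex 15: (2, 5, -7)
  hex 16: (1, 6, -7)
  hex 17: (0, 7, -7)
  hex 18: (-1, 8, -7)
  hex 19: (-2, 9, -7)
  hex 20: (-3, 10, -7)
  hex 21: (-4, 10, -6)
  hex 22: (-5, 10, -5)
  hex 23: (-6, 10, -4)
  hex 24: (-7, 10, -3)
  hex 25: (-8, 10, -2)
  hex 26: (-8, 9, -1)
  hex 27: (-8, 8, 0)
  hex 28: (-8, 7, 1)
  hex 29: (-8, 6, 2)
Sorted: 30 hexes.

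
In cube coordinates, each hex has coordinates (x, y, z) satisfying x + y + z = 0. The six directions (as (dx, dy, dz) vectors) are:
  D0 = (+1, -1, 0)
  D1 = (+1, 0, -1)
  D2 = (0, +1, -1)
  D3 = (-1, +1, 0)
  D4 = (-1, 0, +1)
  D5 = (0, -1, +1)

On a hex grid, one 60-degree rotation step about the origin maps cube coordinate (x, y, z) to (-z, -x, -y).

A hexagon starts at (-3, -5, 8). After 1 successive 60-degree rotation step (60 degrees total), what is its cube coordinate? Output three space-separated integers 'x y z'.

Answer: -8 3 5

Derivation:
Start: (-3, -5, 8)
Step 1: (-3, -5, 8) -> (-(8), -(-3), -(-5)) = (-8, 3, 5)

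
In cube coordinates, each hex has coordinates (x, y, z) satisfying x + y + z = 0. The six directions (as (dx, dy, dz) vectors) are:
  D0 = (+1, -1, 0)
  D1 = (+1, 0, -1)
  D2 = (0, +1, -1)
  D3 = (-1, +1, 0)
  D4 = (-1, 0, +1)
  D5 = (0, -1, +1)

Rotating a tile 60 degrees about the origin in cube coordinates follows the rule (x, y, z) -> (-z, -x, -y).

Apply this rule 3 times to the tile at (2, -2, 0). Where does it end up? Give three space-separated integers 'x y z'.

Answer: -2 2 0

Derivation:
Start: (2, -2, 0)
Step 1: (2, -2, 0) -> (-(0), -(2), -(-2)) = (0, -2, 2)
Step 2: (0, -2, 2) -> (-(2), -(0), -(-2)) = (-2, 0, 2)
Step 3: (-2, 0, 2) -> (-(2), -(-2), -(0)) = (-2, 2, 0)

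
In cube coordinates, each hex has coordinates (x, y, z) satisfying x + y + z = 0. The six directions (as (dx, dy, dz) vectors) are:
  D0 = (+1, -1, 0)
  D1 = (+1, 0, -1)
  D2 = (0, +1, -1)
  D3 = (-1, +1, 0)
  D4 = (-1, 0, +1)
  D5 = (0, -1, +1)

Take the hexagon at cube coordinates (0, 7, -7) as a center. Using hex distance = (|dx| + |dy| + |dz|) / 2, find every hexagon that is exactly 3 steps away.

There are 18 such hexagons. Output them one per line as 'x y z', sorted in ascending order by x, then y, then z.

Walk ring at distance 3 from (0, 7, -7):
Start at center + D4*3 = (-3, 7, -4)
  hex 0: (-3, 7, -4)
  hex 1: (-2, 6, -4)
  hex 2: (-1, 5, -4)
  hex 3: (0, 4, -4)
  hex 4: (1, 4, -5)
  hex 5: (2, 4, -6)
  hex 6: (3, 4, -7)
  hex 7: (3, 5, -8)
  hex 8: (3, 6, -9)
  hex 9: (3, 7, -10)
  hex 10: (2, 8, -10)
  hex 11: (1, 9, -10)
  hex 12: (0, 10, -10)
  hex 13: (-1, 10, -9)
  hex 14: (-2, 10, -8)
  hex 15: (-3, 10, -7)
  hex 16: (-3, 9, -6)
  hex 17: (-3, 8, -5)
Sorted: 18 hexes.

Answer: -3 7 -4
-3 8 -5
-3 9 -6
-3 10 -7
-2 6 -4
-2 10 -8
-1 5 -4
-1 10 -9
0 4 -4
0 10 -10
1 4 -5
1 9 -10
2 4 -6
2 8 -10
3 4 -7
3 5 -8
3 6 -9
3 7 -10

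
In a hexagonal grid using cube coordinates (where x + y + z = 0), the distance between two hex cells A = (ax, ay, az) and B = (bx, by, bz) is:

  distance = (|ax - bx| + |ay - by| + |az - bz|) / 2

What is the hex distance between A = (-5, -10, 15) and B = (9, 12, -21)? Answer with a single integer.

|ax - bx| = |-5 - 9| = 14
|ay - by| = |-10 - 12| = 22
|az - bz| = |15 - (-21)| = 36
distance = (14 + 22 + 36) / 2 = 72 / 2 = 36

Answer: 36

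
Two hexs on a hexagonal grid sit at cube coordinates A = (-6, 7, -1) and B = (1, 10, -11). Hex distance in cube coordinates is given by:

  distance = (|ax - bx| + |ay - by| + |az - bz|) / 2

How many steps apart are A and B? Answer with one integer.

Answer: 10

Derivation:
|ax - bx| = |-6 - 1| = 7
|ay - by| = |7 - 10| = 3
|az - bz| = |-1 - (-11)| = 10
distance = (7 + 3 + 10) / 2 = 20 / 2 = 10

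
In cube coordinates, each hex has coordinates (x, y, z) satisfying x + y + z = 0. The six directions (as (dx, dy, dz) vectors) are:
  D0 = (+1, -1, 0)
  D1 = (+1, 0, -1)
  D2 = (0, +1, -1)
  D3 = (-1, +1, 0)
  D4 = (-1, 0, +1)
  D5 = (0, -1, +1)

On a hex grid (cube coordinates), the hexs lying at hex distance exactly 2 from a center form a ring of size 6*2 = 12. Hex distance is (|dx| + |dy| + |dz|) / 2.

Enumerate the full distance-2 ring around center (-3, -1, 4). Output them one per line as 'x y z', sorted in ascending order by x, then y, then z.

Answer: -5 -1 6
-5 0 5
-5 1 4
-4 -2 6
-4 1 3
-3 -3 6
-3 1 2
-2 -3 5
-2 0 2
-1 -3 4
-1 -2 3
-1 -1 2

Derivation:
Walk ring at distance 2 from (-3, -1, 4):
Start at center + D4*2 = (-5, -1, 6)
  hex 0: (-5, -1, 6)
  hex 1: (-4, -2, 6)
  hex 2: (-3, -3, 6)
  hex 3: (-2, -3, 5)
  hex 4: (-1, -3, 4)
  hex 5: (-1, -2, 3)
  hex 6: (-1, -1, 2)
  hex 7: (-2, 0, 2)
  hex 8: (-3, 1, 2)
  hex 9: (-4, 1, 3)
  hex 10: (-5, 1, 4)
  hex 11: (-5, 0, 5)
Sorted: 12 hexes.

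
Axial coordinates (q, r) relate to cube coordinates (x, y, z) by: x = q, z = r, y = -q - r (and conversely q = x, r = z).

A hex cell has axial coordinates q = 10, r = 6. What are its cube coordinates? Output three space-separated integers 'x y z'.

Answer: 10 -16 6

Derivation:
x = q = 10
z = r = 6
y = -x - z = -(10) - (6) = -16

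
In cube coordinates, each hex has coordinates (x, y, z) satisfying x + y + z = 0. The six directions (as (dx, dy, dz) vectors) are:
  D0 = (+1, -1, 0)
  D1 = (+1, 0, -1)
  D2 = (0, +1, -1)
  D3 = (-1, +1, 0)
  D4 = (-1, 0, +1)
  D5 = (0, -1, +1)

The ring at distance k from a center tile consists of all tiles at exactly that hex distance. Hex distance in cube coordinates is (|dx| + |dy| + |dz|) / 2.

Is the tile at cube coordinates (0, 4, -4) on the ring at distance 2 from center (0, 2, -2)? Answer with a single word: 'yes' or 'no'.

|px - cx| = |0 - 0| = 0
|py - cy| = |4 - 2| = 2
|pz - cz| = |-4 - (-2)| = 2
distance = (0+2+2)/2 = 4/2 = 2
radius = 2; distance == radius -> yes

Answer: yes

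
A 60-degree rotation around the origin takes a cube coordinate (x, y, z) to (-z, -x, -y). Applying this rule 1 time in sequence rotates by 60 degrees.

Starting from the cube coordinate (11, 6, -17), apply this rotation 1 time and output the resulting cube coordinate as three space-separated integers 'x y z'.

Answer: 17 -11 -6

Derivation:
Start: (11, 6, -17)
Step 1: (11, 6, -17) -> (-(-17), -(11), -(6)) = (17, -11, -6)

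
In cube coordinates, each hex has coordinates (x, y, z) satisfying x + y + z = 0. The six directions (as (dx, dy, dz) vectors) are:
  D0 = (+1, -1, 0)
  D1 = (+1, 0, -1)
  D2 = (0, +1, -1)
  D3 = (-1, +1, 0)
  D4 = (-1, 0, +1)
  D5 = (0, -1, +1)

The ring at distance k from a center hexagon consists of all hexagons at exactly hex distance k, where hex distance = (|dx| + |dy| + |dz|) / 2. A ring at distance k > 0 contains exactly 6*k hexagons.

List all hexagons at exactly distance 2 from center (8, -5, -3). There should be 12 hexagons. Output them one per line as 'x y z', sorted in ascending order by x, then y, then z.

Answer: 6 -5 -1
6 -4 -2
6 -3 -3
7 -6 -1
7 -3 -4
8 -7 -1
8 -3 -5
9 -7 -2
9 -4 -5
10 -7 -3
10 -6 -4
10 -5 -5

Derivation:
Walk ring at distance 2 from (8, -5, -3):
Start at center + D4*2 = (6, -5, -1)
  hex 0: (6, -5, -1)
  hex 1: (7, -6, -1)
  hex 2: (8, -7, -1)
  hex 3: (9, -7, -2)
  hex 4: (10, -7, -3)
  hex 5: (10, -6, -4)
  hex 6: (10, -5, -5)
  hex 7: (9, -4, -5)
  hex 8: (8, -3, -5)
  hex 9: (7, -3, -4)
  hex 10: (6, -3, -3)
  hex 11: (6, -4, -2)
Sorted: 12 hexes.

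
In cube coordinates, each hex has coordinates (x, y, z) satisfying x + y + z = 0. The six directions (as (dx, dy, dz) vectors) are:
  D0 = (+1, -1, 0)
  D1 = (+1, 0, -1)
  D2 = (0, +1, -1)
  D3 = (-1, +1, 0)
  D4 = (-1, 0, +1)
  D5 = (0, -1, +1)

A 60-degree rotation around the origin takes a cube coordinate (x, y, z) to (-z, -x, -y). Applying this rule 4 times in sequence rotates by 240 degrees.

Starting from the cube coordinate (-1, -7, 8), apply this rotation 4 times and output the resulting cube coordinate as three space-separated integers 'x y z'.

Start: (-1, -7, 8)
Step 1: (-1, -7, 8) -> (-(8), -(-1), -(-7)) = (-8, 1, 7)
Step 2: (-8, 1, 7) -> (-(7), -(-8), -(1)) = (-7, 8, -1)
Step 3: (-7, 8, -1) -> (-(-1), -(-7), -(8)) = (1, 7, -8)
Step 4: (1, 7, -8) -> (-(-8), -(1), -(7)) = (8, -1, -7)

Answer: 8 -1 -7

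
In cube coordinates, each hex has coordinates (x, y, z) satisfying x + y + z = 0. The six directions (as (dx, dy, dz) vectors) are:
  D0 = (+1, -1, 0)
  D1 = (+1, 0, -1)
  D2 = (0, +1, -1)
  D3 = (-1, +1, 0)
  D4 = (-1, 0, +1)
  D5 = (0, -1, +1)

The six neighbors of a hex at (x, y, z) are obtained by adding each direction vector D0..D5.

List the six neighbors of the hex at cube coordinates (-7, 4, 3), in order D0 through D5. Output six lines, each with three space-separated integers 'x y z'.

Answer: -6 3 3
-6 4 2
-7 5 2
-8 5 3
-8 4 4
-7 3 4

Derivation:
Center: (-7, 4, 3). Add each direction:
  D0: (-7, 4, 3) + (1, -1, 0) = (-6, 3, 3)
  D1: (-7, 4, 3) + (1, 0, -1) = (-6, 4, 2)
  D2: (-7, 4, 3) + (0, 1, -1) = (-7, 5, 2)
  D3: (-7, 4, 3) + (-1, 1, 0) = (-8, 5, 3)
  D4: (-7, 4, 3) + (-1, 0, 1) = (-8, 4, 4)
  D5: (-7, 4, 3) + (0, -1, 1) = (-7, 3, 4)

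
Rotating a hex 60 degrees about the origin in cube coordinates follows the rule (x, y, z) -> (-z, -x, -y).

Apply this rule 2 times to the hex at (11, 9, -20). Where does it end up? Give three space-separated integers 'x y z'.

Start: (11, 9, -20)
Step 1: (11, 9, -20) -> (-(-20), -(11), -(9)) = (20, -11, -9)
Step 2: (20, -11, -9) -> (-(-9), -(20), -(-11)) = (9, -20, 11)

Answer: 9 -20 11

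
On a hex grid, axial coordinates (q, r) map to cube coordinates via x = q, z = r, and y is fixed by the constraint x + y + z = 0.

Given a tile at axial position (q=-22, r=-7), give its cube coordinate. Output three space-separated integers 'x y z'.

x = q = -22
z = r = -7
y = -x - z = -(-22) - (-7) = 29

Answer: -22 29 -7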